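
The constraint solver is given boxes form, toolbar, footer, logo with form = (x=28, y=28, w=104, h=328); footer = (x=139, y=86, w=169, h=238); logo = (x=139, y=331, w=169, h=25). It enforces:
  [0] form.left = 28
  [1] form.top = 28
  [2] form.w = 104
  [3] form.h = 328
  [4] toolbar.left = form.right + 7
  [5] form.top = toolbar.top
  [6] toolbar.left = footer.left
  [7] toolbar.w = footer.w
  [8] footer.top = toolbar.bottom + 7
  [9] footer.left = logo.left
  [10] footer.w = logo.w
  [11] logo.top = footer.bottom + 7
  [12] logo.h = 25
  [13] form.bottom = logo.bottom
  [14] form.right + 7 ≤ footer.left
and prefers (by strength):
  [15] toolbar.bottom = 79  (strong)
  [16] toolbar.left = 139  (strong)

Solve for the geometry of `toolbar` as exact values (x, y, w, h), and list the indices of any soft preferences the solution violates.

toolbar = (x=139, y=28, w=169, h=51)
violated soft preferences: none

1. toolbar.x = 139  [toolbar.left = form.right + 7]
2. toolbar.y = 28  [form.top = toolbar.top]
3. toolbar.w = 169  [toolbar.w = footer.w]
4. toolbar.h = 51  [footer.top = toolbar.bottom + 7]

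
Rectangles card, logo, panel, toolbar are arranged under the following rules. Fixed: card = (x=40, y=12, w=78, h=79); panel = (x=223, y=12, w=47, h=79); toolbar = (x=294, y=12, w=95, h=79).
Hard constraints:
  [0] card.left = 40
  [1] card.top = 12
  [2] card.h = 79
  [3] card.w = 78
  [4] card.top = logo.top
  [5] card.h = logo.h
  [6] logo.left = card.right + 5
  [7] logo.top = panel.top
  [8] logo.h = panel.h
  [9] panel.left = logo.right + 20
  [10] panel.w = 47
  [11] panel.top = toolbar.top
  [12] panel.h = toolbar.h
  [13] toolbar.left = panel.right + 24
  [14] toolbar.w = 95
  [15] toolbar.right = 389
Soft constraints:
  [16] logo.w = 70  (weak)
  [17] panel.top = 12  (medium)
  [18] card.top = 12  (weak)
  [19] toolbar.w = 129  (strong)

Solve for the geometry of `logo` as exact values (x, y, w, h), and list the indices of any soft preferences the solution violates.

logo = (x=123, y=12, w=80, h=79)
violated soft preferences: 16, 19

1. logo.y = 12  [card.top = logo.top]
2. logo.h = 79  [card.h = logo.h]
3. logo.x = 123  [logo.left = card.right + 5]
4. logo.w = 80  [panel.left = logo.right + 20]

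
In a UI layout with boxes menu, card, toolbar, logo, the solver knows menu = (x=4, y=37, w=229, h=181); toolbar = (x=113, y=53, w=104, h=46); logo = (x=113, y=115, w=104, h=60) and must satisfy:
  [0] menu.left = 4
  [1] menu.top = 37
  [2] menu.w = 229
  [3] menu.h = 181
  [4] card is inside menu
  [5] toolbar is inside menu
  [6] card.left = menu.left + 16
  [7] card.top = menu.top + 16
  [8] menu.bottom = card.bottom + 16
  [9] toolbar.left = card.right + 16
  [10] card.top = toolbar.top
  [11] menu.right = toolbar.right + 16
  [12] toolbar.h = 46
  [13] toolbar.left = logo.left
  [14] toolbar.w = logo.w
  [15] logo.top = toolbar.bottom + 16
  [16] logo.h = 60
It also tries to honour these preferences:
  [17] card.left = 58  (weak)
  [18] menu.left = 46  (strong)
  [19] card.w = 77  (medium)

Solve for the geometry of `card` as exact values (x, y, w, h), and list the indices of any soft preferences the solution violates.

card = (x=20, y=53, w=77, h=149)
violated soft preferences: 17, 18

1. card.x = 20  [card.left = menu.left + 16]
2. card.y = 53  [card.top = menu.top + 16]
3. card.h = 149  [menu.bottom = card.bottom + 16]
4. card.w = 77  [toolbar.left = card.right + 16]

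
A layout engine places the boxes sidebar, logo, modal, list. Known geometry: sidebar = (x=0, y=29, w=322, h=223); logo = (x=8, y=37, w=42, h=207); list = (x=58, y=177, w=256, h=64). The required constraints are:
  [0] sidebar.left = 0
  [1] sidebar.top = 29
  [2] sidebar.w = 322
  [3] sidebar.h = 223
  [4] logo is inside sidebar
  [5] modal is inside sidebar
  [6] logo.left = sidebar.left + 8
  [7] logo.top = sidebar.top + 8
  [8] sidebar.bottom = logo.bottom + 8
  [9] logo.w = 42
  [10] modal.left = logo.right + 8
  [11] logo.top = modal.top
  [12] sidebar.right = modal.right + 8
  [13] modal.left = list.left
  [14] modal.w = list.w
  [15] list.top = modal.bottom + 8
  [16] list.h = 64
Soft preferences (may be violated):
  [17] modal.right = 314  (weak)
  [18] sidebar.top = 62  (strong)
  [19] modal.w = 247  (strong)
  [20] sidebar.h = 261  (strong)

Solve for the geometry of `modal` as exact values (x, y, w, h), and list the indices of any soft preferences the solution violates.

modal = (x=58, y=37, w=256, h=132)
violated soft preferences: 18, 19, 20

1. modal.x = 58  [modal.left = logo.right + 8]
2. modal.y = 37  [logo.top = modal.top]
3. modal.w = 256  [sidebar.right = modal.right + 8]
4. modal.h = 132  [list.top = modal.bottom + 8]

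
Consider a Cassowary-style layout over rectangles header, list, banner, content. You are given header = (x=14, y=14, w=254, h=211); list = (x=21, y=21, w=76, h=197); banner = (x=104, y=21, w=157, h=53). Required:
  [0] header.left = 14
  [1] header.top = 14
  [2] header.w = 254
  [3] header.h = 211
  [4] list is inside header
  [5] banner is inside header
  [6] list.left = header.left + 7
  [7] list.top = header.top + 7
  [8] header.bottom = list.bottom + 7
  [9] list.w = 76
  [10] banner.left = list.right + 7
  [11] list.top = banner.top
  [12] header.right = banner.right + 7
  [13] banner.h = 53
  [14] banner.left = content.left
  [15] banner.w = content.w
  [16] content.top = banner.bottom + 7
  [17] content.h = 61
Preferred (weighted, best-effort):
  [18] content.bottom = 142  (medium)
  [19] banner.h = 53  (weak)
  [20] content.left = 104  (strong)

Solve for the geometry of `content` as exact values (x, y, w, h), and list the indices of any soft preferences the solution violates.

1. content.x = 104  [banner.left = content.left]
2. content.w = 157  [banner.w = content.w]
3. content.y = 81  [content.top = banner.bottom + 7]
4. content.h = 61  [content.h = 61]

content = (x=104, y=81, w=157, h=61)
violated soft preferences: none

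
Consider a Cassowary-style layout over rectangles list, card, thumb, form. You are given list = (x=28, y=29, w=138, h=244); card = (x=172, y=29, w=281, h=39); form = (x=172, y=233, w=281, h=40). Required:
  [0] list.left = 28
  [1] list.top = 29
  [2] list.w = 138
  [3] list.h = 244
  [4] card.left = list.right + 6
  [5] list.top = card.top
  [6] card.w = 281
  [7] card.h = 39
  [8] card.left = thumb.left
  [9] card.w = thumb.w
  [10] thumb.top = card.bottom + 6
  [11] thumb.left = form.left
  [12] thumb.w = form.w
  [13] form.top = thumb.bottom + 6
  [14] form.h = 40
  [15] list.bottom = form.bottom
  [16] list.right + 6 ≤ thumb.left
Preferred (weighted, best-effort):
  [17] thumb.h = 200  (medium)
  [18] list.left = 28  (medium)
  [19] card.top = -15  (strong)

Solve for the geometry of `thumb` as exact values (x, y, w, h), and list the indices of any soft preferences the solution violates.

1. thumb.x = 172  [card.left = thumb.left]
2. thumb.w = 281  [card.w = thumb.w]
3. thumb.y = 74  [thumb.top = card.bottom + 6]
4. thumb.h = 153  [form.top = thumb.bottom + 6]

thumb = (x=172, y=74, w=281, h=153)
violated soft preferences: 17, 19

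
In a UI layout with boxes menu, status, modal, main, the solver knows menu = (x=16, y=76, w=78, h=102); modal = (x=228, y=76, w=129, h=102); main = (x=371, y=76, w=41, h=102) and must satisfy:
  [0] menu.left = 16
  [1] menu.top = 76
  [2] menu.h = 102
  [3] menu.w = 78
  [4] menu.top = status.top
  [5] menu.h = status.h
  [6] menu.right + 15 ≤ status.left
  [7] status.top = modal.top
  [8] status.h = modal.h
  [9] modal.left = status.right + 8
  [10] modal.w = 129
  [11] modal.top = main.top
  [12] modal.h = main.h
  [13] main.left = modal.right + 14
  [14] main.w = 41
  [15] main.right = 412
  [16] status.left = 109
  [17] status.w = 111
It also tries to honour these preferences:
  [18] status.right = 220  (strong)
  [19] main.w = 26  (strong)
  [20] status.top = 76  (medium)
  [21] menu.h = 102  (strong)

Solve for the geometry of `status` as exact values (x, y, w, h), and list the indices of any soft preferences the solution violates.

1. status.y = 76  [menu.top = status.top]
2. status.h = 102  [menu.h = status.h]
3. status.x = 109  [status.left = 109]
4. status.w = 111  [status.w = 111]

status = (x=109, y=76, w=111, h=102)
violated soft preferences: 19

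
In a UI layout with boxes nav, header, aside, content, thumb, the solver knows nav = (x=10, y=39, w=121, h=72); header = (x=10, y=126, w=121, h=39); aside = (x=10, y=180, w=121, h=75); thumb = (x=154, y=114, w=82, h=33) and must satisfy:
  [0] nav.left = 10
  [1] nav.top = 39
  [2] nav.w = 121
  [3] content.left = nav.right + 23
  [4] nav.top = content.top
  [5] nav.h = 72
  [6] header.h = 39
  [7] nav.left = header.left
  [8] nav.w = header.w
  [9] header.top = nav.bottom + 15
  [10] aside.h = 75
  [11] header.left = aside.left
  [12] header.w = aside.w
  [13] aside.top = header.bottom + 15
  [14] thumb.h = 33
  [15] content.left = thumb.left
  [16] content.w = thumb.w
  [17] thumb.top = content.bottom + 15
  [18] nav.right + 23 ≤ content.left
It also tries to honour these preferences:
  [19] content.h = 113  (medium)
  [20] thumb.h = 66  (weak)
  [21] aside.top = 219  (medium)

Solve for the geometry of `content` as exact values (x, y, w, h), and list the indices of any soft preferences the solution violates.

content = (x=154, y=39, w=82, h=60)
violated soft preferences: 19, 20, 21

1. content.x = 154  [content.left = nav.right + 23]
2. content.y = 39  [nav.top = content.top]
3. content.w = 82  [content.w = thumb.w]
4. content.h = 60  [thumb.top = content.bottom + 15]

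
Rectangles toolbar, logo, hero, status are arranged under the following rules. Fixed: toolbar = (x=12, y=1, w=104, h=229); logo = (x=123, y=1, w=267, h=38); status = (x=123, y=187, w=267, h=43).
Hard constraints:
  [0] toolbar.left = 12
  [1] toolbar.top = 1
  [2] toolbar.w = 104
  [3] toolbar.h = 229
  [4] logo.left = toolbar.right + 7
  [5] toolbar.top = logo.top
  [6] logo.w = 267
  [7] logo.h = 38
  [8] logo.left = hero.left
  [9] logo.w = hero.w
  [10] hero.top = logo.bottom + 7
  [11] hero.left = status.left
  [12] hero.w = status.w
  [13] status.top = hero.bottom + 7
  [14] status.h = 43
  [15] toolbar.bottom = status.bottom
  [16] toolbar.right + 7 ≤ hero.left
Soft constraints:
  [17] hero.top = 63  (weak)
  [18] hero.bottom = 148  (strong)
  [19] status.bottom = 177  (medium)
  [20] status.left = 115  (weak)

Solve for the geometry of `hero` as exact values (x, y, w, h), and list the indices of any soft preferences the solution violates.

hero = (x=123, y=46, w=267, h=134)
violated soft preferences: 17, 18, 19, 20

1. hero.x = 123  [logo.left = hero.left]
2. hero.w = 267  [logo.w = hero.w]
3. hero.y = 46  [hero.top = logo.bottom + 7]
4. hero.h = 134  [status.top = hero.bottom + 7]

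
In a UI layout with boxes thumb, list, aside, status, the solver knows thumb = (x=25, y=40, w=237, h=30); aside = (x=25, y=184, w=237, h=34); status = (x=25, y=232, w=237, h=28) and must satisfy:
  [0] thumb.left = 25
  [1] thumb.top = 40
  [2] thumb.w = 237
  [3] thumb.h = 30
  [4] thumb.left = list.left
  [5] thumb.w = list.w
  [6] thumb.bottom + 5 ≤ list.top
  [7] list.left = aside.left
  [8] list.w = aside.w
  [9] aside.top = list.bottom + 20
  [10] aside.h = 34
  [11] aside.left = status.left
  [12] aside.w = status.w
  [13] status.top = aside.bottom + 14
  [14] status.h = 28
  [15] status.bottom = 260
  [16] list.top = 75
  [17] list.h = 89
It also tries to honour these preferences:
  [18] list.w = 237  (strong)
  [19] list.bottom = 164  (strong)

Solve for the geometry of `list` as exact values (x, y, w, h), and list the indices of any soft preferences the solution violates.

list = (x=25, y=75, w=237, h=89)
violated soft preferences: none

1. list.x = 25  [thumb.left = list.left]
2. list.w = 237  [thumb.w = list.w]
3. list.y = 75  [list.top = 75]
4. list.h = 89  [list.h = 89]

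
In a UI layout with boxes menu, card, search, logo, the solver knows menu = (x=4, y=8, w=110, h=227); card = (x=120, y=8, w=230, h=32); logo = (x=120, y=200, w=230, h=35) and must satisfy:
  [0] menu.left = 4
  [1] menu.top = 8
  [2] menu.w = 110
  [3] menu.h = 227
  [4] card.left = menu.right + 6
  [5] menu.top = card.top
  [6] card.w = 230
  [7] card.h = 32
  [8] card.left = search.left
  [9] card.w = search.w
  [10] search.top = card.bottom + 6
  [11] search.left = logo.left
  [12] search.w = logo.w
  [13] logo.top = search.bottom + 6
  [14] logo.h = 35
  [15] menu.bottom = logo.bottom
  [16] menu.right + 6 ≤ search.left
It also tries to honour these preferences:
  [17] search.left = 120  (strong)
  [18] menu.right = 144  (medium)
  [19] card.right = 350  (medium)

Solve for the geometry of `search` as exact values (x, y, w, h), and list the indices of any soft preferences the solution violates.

search = (x=120, y=46, w=230, h=148)
violated soft preferences: 18

1. search.x = 120  [card.left = search.left]
2. search.w = 230  [card.w = search.w]
3. search.y = 46  [search.top = card.bottom + 6]
4. search.h = 148  [logo.top = search.bottom + 6]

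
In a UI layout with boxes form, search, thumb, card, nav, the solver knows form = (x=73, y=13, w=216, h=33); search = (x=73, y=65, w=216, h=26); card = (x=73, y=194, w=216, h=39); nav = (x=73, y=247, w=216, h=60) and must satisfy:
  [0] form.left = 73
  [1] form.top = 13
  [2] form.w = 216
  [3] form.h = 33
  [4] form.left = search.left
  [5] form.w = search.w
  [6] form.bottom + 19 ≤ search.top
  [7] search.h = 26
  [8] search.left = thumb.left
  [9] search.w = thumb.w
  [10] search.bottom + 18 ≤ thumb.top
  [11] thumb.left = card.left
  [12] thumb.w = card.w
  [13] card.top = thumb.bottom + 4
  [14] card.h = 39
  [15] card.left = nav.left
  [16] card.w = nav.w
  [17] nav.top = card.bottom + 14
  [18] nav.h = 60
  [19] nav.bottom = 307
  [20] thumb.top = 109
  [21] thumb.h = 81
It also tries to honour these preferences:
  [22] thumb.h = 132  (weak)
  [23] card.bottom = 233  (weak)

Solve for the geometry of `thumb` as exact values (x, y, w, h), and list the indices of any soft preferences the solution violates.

thumb = (x=73, y=109, w=216, h=81)
violated soft preferences: 22

1. thumb.x = 73  [search.left = thumb.left]
2. thumb.w = 216  [search.w = thumb.w]
3. thumb.y = 109  [thumb.top = 109]
4. thumb.h = 81  [thumb.h = 81]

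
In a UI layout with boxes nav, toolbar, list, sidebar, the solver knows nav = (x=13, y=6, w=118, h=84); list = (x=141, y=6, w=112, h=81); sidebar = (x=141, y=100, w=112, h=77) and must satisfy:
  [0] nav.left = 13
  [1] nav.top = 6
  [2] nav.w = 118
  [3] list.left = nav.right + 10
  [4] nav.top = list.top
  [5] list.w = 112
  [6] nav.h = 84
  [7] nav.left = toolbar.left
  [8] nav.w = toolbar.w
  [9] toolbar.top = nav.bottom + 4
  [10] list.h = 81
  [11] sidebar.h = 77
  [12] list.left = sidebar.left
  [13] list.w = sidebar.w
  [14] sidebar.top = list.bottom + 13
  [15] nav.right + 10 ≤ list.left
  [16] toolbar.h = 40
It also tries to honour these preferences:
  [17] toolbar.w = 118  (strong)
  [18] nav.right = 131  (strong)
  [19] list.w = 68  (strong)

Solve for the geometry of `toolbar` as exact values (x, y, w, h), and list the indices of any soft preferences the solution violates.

toolbar = (x=13, y=94, w=118, h=40)
violated soft preferences: 19

1. toolbar.x = 13  [nav.left = toolbar.left]
2. toolbar.w = 118  [nav.w = toolbar.w]
3. toolbar.y = 94  [toolbar.top = nav.bottom + 4]
4. toolbar.h = 40  [toolbar.h = 40]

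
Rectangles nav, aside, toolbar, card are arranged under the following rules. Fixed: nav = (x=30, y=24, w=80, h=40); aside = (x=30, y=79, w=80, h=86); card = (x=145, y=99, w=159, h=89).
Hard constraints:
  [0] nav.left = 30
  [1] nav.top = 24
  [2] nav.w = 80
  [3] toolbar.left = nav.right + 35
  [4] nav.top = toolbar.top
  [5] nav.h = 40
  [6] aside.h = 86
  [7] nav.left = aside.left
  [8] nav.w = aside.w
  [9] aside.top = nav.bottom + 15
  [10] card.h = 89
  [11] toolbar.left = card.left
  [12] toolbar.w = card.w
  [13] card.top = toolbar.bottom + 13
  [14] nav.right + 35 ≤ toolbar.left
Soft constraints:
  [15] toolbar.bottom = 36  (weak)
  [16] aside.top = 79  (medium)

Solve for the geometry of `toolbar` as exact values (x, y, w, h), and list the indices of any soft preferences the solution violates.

1. toolbar.x = 145  [toolbar.left = nav.right + 35]
2. toolbar.y = 24  [nav.top = toolbar.top]
3. toolbar.w = 159  [toolbar.w = card.w]
4. toolbar.h = 62  [card.top = toolbar.bottom + 13]

toolbar = (x=145, y=24, w=159, h=62)
violated soft preferences: 15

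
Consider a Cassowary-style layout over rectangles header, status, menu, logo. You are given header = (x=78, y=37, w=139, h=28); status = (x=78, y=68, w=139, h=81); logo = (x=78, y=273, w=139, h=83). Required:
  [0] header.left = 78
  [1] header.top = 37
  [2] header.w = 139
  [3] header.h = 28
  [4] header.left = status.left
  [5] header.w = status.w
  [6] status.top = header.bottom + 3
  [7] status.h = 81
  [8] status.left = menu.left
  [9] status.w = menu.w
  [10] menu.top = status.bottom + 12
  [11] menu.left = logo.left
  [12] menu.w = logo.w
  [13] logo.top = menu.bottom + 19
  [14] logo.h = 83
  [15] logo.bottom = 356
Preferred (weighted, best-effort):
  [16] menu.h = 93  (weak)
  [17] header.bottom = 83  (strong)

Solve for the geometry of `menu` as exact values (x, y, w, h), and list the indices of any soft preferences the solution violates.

1. menu.x = 78  [status.left = menu.left]
2. menu.w = 139  [status.w = menu.w]
3. menu.y = 161  [menu.top = status.bottom + 12]
4. menu.h = 93  [logo.top = menu.bottom + 19]

menu = (x=78, y=161, w=139, h=93)
violated soft preferences: 17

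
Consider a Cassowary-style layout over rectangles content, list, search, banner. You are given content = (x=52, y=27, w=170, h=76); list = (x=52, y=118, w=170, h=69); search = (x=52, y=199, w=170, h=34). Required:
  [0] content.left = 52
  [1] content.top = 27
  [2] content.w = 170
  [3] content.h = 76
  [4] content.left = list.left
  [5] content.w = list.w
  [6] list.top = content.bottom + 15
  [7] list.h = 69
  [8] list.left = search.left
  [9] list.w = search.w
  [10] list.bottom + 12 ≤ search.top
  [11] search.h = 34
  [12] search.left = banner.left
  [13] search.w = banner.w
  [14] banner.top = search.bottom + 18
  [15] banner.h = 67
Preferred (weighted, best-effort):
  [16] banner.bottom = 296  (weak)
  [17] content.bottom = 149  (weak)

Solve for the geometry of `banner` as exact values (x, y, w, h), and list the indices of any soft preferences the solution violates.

banner = (x=52, y=251, w=170, h=67)
violated soft preferences: 16, 17

1. banner.x = 52  [search.left = banner.left]
2. banner.w = 170  [search.w = banner.w]
3. banner.y = 251  [banner.top = search.bottom + 18]
4. banner.h = 67  [banner.h = 67]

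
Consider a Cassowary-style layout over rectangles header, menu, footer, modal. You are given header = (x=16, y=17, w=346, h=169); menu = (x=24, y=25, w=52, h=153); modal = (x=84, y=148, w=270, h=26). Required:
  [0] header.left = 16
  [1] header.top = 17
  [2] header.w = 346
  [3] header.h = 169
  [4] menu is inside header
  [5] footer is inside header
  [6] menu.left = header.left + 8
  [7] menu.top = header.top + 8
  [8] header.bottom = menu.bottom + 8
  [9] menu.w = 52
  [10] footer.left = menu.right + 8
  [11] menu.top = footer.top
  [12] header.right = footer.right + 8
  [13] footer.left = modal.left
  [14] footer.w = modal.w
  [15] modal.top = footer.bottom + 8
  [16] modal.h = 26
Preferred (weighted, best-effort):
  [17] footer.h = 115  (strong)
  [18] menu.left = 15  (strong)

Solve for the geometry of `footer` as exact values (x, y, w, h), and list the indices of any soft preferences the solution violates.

footer = (x=84, y=25, w=270, h=115)
violated soft preferences: 18

1. footer.x = 84  [footer.left = menu.right + 8]
2. footer.y = 25  [menu.top = footer.top]
3. footer.w = 270  [header.right = footer.right + 8]
4. footer.h = 115  [modal.top = footer.bottom + 8]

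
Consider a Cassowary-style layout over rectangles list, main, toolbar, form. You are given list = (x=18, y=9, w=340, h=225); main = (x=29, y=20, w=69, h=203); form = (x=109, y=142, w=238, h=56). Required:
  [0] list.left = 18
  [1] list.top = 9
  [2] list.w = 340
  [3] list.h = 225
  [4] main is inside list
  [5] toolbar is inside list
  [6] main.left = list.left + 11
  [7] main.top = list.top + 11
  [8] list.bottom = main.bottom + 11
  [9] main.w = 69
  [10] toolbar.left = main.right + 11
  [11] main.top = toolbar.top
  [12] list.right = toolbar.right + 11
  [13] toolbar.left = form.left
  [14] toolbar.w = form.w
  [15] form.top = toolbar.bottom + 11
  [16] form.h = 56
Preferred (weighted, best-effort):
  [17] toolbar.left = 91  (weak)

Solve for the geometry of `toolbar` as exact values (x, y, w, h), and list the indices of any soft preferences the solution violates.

toolbar = (x=109, y=20, w=238, h=111)
violated soft preferences: 17

1. toolbar.x = 109  [toolbar.left = main.right + 11]
2. toolbar.y = 20  [main.top = toolbar.top]
3. toolbar.w = 238  [list.right = toolbar.right + 11]
4. toolbar.h = 111  [form.top = toolbar.bottom + 11]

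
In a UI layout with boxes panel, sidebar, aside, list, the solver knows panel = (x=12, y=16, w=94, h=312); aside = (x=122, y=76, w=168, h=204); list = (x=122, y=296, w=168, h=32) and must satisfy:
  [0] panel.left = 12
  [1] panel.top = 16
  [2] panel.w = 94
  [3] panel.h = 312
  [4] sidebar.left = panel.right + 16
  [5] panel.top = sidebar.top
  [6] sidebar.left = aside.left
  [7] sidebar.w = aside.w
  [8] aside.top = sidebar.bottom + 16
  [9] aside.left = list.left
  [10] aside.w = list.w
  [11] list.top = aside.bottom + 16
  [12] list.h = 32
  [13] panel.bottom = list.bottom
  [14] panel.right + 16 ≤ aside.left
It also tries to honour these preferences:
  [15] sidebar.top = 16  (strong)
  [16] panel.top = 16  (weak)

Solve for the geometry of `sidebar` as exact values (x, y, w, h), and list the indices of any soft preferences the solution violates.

sidebar = (x=122, y=16, w=168, h=44)
violated soft preferences: none

1. sidebar.x = 122  [sidebar.left = panel.right + 16]
2. sidebar.y = 16  [panel.top = sidebar.top]
3. sidebar.w = 168  [sidebar.w = aside.w]
4. sidebar.h = 44  [aside.top = sidebar.bottom + 16]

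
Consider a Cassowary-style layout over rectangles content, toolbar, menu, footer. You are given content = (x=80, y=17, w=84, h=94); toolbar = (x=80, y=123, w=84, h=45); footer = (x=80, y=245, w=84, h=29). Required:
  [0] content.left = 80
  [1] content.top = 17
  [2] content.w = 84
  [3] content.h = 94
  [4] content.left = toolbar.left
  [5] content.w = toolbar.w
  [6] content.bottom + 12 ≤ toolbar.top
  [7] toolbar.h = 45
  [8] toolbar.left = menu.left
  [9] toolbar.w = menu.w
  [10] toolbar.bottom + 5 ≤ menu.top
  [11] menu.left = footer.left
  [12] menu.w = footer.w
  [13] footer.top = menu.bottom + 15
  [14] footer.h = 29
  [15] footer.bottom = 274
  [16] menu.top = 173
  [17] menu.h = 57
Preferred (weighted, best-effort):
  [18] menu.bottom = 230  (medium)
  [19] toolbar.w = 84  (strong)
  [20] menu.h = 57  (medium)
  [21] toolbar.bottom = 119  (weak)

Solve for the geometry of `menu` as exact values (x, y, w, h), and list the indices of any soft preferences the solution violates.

1. menu.x = 80  [toolbar.left = menu.left]
2. menu.w = 84  [toolbar.w = menu.w]
3. menu.y = 173  [menu.top = 173]
4. menu.h = 57  [menu.h = 57]

menu = (x=80, y=173, w=84, h=57)
violated soft preferences: 21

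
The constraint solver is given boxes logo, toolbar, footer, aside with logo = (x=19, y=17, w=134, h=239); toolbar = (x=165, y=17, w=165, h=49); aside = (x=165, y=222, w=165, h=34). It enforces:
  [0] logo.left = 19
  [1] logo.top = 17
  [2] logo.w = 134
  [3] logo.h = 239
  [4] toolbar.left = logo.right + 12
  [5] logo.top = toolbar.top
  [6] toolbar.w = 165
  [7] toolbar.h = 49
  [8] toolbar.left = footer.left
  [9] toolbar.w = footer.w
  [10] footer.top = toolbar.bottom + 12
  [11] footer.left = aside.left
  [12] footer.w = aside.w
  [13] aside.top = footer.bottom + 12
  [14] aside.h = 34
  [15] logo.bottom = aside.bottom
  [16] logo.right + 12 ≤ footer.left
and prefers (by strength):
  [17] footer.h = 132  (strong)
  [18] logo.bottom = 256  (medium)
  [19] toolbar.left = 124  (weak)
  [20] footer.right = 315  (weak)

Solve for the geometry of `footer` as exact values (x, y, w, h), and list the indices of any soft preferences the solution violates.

1. footer.x = 165  [toolbar.left = footer.left]
2. footer.w = 165  [toolbar.w = footer.w]
3. footer.y = 78  [footer.top = toolbar.bottom + 12]
4. footer.h = 132  [aside.top = footer.bottom + 12]

footer = (x=165, y=78, w=165, h=132)
violated soft preferences: 19, 20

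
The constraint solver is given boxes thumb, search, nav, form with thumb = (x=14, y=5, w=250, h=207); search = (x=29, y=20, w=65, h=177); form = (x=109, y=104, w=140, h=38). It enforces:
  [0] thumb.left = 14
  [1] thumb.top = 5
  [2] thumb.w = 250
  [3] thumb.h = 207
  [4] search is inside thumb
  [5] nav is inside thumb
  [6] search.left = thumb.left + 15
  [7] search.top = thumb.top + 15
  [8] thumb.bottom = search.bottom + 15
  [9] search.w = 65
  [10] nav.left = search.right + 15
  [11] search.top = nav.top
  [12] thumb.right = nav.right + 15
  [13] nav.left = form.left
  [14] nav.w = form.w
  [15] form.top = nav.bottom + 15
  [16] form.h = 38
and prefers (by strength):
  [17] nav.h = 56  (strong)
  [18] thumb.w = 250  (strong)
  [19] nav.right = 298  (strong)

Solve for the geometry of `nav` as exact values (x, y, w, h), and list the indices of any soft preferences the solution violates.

1. nav.x = 109  [nav.left = search.right + 15]
2. nav.y = 20  [search.top = nav.top]
3. nav.w = 140  [thumb.right = nav.right + 15]
4. nav.h = 69  [form.top = nav.bottom + 15]

nav = (x=109, y=20, w=140, h=69)
violated soft preferences: 17, 19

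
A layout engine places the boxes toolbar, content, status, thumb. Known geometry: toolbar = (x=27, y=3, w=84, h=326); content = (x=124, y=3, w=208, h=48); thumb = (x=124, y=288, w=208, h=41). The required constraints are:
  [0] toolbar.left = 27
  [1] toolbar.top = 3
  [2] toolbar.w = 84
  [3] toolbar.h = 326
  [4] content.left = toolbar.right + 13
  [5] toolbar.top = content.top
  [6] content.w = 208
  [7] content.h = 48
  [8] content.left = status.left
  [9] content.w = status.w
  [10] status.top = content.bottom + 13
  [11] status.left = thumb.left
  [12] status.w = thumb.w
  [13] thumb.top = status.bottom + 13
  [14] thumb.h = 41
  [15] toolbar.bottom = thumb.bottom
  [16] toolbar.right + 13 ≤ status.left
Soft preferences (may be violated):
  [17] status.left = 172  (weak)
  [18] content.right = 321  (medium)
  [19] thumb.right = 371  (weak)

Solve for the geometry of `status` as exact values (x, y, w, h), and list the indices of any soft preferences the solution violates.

status = (x=124, y=64, w=208, h=211)
violated soft preferences: 17, 18, 19

1. status.x = 124  [content.left = status.left]
2. status.w = 208  [content.w = status.w]
3. status.y = 64  [status.top = content.bottom + 13]
4. status.h = 211  [thumb.top = status.bottom + 13]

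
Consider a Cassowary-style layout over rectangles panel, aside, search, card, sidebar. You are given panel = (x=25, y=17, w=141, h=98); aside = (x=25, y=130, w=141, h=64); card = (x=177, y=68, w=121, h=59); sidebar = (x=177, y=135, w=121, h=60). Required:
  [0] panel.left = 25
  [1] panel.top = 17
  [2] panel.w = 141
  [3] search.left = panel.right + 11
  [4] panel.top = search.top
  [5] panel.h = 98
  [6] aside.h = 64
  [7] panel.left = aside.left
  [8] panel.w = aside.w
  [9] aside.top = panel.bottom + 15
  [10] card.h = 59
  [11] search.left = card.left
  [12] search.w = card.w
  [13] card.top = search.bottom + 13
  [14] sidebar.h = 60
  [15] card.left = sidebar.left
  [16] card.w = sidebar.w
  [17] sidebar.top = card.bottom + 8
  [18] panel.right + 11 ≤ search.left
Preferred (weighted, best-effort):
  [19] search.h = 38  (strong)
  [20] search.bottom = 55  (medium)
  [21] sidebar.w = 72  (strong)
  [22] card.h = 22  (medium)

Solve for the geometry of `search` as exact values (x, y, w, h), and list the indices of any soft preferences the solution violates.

1. search.x = 177  [search.left = panel.right + 11]
2. search.y = 17  [panel.top = search.top]
3. search.w = 121  [search.w = card.w]
4. search.h = 38  [card.top = search.bottom + 13]

search = (x=177, y=17, w=121, h=38)
violated soft preferences: 21, 22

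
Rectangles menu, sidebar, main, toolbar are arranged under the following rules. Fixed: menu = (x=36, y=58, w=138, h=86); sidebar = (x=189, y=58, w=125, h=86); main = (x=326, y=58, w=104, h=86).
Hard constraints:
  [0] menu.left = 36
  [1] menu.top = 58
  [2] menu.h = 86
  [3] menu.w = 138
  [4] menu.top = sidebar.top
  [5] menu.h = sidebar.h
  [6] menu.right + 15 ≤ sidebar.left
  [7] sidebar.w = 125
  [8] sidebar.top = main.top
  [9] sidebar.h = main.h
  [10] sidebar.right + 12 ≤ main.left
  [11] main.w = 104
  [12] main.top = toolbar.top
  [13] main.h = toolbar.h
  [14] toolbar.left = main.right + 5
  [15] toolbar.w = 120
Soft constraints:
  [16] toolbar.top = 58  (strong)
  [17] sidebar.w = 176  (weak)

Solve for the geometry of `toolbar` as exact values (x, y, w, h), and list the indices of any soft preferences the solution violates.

1. toolbar.y = 58  [main.top = toolbar.top]
2. toolbar.h = 86  [main.h = toolbar.h]
3. toolbar.x = 435  [toolbar.left = main.right + 5]
4. toolbar.w = 120  [toolbar.w = 120]

toolbar = (x=435, y=58, w=120, h=86)
violated soft preferences: 17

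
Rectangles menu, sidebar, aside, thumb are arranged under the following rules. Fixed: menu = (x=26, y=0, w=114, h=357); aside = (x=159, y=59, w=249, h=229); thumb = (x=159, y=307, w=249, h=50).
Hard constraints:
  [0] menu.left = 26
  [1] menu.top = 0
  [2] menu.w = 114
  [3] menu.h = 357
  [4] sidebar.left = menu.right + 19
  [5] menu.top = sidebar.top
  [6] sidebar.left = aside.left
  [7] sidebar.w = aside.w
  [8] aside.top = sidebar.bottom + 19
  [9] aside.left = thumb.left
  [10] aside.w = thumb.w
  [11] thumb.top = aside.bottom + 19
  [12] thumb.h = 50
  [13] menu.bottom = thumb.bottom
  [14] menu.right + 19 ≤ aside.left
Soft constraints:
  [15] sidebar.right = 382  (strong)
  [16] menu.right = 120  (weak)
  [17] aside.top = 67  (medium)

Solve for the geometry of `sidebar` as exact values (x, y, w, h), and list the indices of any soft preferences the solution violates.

sidebar = (x=159, y=0, w=249, h=40)
violated soft preferences: 15, 16, 17

1. sidebar.x = 159  [sidebar.left = menu.right + 19]
2. sidebar.y = 0  [menu.top = sidebar.top]
3. sidebar.w = 249  [sidebar.w = aside.w]
4. sidebar.h = 40  [aside.top = sidebar.bottom + 19]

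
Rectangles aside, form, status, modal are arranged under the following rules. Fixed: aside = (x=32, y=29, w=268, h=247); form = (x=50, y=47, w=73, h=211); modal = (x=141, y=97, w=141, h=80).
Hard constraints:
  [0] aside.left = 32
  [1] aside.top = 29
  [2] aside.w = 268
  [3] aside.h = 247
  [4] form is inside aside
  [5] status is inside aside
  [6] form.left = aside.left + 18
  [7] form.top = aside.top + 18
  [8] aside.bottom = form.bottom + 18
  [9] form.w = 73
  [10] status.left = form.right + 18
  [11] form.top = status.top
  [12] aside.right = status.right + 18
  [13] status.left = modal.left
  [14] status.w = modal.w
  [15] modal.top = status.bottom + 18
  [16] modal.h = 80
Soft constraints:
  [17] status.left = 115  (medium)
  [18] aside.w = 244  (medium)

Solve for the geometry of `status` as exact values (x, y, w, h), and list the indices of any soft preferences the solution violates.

1. status.x = 141  [status.left = form.right + 18]
2. status.y = 47  [form.top = status.top]
3. status.w = 141  [aside.right = status.right + 18]
4. status.h = 32  [modal.top = status.bottom + 18]

status = (x=141, y=47, w=141, h=32)
violated soft preferences: 17, 18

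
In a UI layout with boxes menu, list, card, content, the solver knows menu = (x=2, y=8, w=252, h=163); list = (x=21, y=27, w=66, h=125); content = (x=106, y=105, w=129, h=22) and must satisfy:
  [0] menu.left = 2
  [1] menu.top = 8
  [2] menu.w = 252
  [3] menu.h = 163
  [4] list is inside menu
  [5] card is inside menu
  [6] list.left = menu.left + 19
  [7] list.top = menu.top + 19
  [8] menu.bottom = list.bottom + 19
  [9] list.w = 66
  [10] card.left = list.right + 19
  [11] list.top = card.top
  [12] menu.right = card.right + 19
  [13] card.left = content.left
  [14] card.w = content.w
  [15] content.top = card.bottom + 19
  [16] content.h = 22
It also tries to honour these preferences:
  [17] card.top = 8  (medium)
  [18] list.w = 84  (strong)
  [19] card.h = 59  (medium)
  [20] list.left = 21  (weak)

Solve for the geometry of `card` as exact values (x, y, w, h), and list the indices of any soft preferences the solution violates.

1. card.x = 106  [card.left = list.right + 19]
2. card.y = 27  [list.top = card.top]
3. card.w = 129  [menu.right = card.right + 19]
4. card.h = 59  [content.top = card.bottom + 19]

card = (x=106, y=27, w=129, h=59)
violated soft preferences: 17, 18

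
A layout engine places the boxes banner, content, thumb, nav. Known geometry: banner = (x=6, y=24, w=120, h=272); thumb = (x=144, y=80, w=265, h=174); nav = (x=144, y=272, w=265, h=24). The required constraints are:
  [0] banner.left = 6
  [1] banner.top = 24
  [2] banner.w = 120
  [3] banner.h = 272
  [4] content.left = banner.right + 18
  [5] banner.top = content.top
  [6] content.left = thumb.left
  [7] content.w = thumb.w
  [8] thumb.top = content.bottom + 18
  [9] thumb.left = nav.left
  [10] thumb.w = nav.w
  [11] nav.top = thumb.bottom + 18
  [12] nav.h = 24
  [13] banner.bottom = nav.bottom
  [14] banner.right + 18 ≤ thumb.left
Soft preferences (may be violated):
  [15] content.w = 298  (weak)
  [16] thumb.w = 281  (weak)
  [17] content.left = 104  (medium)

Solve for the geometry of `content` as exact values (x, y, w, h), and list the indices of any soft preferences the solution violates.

content = (x=144, y=24, w=265, h=38)
violated soft preferences: 15, 16, 17

1. content.x = 144  [content.left = banner.right + 18]
2. content.y = 24  [banner.top = content.top]
3. content.w = 265  [content.w = thumb.w]
4. content.h = 38  [thumb.top = content.bottom + 18]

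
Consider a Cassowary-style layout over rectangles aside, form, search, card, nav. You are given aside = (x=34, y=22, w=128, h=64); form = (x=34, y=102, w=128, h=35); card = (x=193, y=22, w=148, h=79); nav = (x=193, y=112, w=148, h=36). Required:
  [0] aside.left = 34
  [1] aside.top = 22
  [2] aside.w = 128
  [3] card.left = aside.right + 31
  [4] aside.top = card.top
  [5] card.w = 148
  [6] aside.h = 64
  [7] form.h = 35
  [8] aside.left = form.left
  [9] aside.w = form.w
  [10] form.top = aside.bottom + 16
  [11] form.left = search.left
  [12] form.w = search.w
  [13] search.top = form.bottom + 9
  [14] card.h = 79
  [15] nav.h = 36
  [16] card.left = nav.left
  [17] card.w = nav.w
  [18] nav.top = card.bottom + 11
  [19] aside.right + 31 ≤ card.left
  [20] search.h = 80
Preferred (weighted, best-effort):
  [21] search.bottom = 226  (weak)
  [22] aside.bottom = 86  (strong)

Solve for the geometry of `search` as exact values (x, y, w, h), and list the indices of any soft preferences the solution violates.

search = (x=34, y=146, w=128, h=80)
violated soft preferences: none

1. search.x = 34  [form.left = search.left]
2. search.w = 128  [form.w = search.w]
3. search.y = 146  [search.top = form.bottom + 9]
4. search.h = 80  [search.h = 80]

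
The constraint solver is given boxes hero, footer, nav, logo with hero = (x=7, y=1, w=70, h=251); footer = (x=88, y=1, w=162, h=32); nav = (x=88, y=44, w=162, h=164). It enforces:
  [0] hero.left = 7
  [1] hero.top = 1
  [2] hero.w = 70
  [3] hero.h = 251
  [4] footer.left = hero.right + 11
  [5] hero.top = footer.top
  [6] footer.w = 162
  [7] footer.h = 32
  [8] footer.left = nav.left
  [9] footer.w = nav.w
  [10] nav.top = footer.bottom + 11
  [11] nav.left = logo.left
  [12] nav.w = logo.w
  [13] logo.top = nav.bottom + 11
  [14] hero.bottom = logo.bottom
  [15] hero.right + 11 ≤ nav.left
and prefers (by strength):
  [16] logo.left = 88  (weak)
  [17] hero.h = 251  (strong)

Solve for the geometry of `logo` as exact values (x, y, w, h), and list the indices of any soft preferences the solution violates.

1. logo.x = 88  [nav.left = logo.left]
2. logo.w = 162  [nav.w = logo.w]
3. logo.y = 219  [logo.top = nav.bottom + 11]
4. logo.h = 33  [hero.bottom = logo.bottom]

logo = (x=88, y=219, w=162, h=33)
violated soft preferences: none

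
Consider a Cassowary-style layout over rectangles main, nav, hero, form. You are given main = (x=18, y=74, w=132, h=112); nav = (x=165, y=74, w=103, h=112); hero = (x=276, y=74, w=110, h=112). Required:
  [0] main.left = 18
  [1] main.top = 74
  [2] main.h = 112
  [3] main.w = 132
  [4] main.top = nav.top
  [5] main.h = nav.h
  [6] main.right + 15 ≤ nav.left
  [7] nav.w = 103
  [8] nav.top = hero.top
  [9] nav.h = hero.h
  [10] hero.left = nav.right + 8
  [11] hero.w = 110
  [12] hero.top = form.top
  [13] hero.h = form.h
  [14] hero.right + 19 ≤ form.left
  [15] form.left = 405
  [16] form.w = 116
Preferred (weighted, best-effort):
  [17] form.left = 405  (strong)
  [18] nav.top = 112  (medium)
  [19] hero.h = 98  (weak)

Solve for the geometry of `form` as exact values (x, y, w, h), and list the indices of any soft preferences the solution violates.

1. form.y = 74  [hero.top = form.top]
2. form.h = 112  [hero.h = form.h]
3. form.x = 405  [form.left = 405]
4. form.w = 116  [form.w = 116]

form = (x=405, y=74, w=116, h=112)
violated soft preferences: 18, 19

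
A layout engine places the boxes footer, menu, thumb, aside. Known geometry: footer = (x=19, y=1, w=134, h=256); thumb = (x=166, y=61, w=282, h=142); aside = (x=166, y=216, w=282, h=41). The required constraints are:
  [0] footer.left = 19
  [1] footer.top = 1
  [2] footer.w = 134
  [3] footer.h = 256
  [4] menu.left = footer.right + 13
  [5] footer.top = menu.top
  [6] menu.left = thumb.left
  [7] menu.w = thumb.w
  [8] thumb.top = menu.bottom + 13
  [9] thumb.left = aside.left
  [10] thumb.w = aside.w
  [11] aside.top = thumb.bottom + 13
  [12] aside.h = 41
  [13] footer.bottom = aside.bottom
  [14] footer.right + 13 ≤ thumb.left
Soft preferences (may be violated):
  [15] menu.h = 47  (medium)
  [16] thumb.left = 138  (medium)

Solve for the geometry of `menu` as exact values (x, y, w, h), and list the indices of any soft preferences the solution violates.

1. menu.x = 166  [menu.left = footer.right + 13]
2. menu.y = 1  [footer.top = menu.top]
3. menu.w = 282  [menu.w = thumb.w]
4. menu.h = 47  [thumb.top = menu.bottom + 13]

menu = (x=166, y=1, w=282, h=47)
violated soft preferences: 16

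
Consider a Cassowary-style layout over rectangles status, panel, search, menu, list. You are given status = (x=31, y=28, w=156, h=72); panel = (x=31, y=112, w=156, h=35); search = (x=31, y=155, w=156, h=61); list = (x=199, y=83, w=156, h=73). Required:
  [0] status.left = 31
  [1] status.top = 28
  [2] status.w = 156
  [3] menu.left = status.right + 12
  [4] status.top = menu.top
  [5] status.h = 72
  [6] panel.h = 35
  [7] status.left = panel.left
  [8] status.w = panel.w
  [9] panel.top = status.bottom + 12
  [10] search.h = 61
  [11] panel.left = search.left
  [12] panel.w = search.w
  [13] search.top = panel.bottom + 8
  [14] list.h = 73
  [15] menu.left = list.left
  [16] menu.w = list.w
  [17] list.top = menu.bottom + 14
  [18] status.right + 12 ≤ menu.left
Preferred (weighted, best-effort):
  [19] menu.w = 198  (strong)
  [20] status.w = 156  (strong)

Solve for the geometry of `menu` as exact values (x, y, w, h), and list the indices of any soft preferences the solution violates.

1. menu.x = 199  [menu.left = status.right + 12]
2. menu.y = 28  [status.top = menu.top]
3. menu.w = 156  [menu.w = list.w]
4. menu.h = 41  [list.top = menu.bottom + 14]

menu = (x=199, y=28, w=156, h=41)
violated soft preferences: 19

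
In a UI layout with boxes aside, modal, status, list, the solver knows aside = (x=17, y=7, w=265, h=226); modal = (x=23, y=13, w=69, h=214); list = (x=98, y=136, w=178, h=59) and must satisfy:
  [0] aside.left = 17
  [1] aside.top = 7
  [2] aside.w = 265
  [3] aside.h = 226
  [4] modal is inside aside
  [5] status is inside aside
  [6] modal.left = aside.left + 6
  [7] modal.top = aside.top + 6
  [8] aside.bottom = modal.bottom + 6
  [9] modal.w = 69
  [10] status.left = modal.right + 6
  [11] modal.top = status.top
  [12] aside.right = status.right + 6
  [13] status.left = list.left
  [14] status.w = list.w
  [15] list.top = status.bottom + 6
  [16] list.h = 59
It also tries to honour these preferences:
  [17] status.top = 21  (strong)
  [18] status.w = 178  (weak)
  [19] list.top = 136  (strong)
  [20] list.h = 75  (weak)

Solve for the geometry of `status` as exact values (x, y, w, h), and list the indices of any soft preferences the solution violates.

1. status.x = 98  [status.left = modal.right + 6]
2. status.y = 13  [modal.top = status.top]
3. status.w = 178  [aside.right = status.right + 6]
4. status.h = 117  [list.top = status.bottom + 6]

status = (x=98, y=13, w=178, h=117)
violated soft preferences: 17, 20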